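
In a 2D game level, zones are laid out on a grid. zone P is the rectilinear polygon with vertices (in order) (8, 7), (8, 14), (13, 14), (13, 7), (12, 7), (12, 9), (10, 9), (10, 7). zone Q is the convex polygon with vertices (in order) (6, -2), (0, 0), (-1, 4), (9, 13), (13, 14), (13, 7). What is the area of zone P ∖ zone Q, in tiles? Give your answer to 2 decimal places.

3.45

|zone P| = 31, |zone P∩zone Q| = 27.55.
|zone P ∖ zone Q| = |zone P| − |zone P∩zone Q| = 31 − 27.55 = 3.45.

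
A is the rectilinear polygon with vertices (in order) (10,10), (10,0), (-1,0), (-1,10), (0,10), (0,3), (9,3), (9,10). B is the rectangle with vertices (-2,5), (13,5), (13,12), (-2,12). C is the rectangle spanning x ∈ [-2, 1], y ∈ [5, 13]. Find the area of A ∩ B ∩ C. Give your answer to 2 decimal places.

5.00

The intersection is the polygon with vertices (0,10), (0,5), (-1,5), (-1,10).
By the shoelace formula its area is 5.00.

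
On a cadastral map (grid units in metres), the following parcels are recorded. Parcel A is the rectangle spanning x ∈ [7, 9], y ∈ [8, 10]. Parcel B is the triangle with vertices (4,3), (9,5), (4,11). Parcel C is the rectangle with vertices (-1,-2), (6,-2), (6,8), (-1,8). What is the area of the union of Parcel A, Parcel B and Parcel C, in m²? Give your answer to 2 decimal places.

By inclusion–exclusion:
Individual areas: |Parcel A| = 4, |Parcel B| = 20, |Parcel C| = 70.
|Parcel A∩Parcel B| = 0.
|Parcel A∩Parcel C| = 0 (no overlap).
|Parcel B∩Parcel C| = 9.2.
|Parcel A∩Parcel B∩Parcel C| = 0.
|Parcel A ∪ Parcel B ∪ Parcel C| = 94 − 9.2 + 0 = 84.80.

84.80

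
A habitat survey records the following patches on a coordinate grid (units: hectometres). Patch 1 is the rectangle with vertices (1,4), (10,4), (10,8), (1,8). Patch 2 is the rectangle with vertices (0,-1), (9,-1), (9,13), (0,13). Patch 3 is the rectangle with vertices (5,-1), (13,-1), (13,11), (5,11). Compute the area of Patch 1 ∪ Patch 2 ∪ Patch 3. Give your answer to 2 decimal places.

174.00

By inclusion–exclusion:
Individual areas: |Patch 1| = 36, |Patch 2| = 126, |Patch 3| = 96.
|Patch 1∩Patch 2|: x∈[1,9], y∈[4,8] → 8·4 = 32.
|Patch 1∩Patch 3|: x∈[5,10], y∈[4,8] → 5·4 = 20.
|Patch 2∩Patch 3|: x∈[5,9], y∈[-1,11] → 4·12 = 48.
|Patch 1∩Patch 2∩Patch 3| = 16.
|Patch 1 ∪ Patch 2 ∪ Patch 3| = 258 − 100 + 16 = 174.00.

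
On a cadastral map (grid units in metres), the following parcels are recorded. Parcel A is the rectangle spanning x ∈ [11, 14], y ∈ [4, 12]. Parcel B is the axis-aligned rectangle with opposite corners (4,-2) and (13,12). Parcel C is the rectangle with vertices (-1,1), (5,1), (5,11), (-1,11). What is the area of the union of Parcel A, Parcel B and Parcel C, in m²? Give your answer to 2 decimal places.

184.00

By inclusion–exclusion:
Individual areas: |Parcel A| = 24, |Parcel B| = 126, |Parcel C| = 60.
|Parcel A∩Parcel B|: x∈[11,13], y∈[4,12] → 2·8 = 16.
|Parcel A∩Parcel C| = 0 (no overlap).
|Parcel B∩Parcel C|: x∈[4,5], y∈[1,11] → 1·10 = 10.
|Parcel A∩Parcel B∩Parcel C| = 0.
|Parcel A ∪ Parcel B ∪ Parcel C| = 210 − 26 + 0 = 184.00.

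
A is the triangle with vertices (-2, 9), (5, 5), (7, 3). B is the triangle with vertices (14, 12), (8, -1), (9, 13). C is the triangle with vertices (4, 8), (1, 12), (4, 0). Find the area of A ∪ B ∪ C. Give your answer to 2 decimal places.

By inclusion–exclusion:
Individual areas: |A| = 3, |B| = 35.5, |C| = 12.
|A∩B| = 0.
|A∩C| = 0.7768.
|B∩C| = 0.
|A∩B∩C| = 0.
|A ∪ B ∪ C| = 50.5 − 0.7768 + 0 = 49.72.

49.72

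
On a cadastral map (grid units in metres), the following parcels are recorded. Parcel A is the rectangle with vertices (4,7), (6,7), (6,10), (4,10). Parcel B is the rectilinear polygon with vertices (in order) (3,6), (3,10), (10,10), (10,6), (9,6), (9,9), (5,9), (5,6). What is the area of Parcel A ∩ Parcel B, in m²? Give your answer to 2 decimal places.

The intersection is the polygon with vertices (6,9), (5,9), (5,7), (4,7), (4,10), (6,10).
By the shoelace formula its area is 4.00.

4.00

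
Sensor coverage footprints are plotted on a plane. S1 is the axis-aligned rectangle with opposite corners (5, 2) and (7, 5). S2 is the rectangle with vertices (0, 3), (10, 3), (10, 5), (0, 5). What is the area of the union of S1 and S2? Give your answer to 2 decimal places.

By inclusion–exclusion:
Individual areas: |S1| = 6, |S2| = 20.
|S1∩S2|: x∈[5,7], y∈[3,5] → 2·2 = 4.
|S1 ∪ S2| = 26 − 4 = 22.00.

22.00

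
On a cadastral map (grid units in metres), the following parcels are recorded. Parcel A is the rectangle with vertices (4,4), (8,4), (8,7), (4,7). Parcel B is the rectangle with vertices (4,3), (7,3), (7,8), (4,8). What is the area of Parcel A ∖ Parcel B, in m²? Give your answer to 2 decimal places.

|Parcel A∩Parcel B|: x∈[4,7], y∈[4,7] → 3·3 = 9.
|Parcel A| = 12.
|Parcel A ∖ Parcel B| = |Parcel A| − |Parcel A∩Parcel B| = 12 − 9 = 3.00.

3.00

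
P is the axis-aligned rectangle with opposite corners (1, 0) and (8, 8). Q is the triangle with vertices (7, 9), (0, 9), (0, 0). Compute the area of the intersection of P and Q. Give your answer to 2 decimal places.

17.53

The intersection is the polygon with vertices (1,8), (6.222,8), (1,1.286).
By the shoelace formula its area is 17.53.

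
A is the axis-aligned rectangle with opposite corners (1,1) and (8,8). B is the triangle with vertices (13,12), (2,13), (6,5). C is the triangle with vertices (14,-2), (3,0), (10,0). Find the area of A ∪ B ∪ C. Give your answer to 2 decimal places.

91.75

By inclusion–exclusion:
Individual areas: |A| = 49, |B| = 42, |C| = 7.
|A∩B| = 6.25.
|A∩C| = 0.
|B∩C| = 0.
|A∩B∩C| = 0.
|A ∪ B ∪ C| = 98 − 6.25 + 0 = 91.75.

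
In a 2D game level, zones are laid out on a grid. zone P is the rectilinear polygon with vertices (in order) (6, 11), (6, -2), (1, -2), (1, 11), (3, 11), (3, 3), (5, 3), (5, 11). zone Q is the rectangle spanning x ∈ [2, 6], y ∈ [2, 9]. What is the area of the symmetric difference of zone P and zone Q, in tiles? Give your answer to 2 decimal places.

45.00

|zone P| = 49, |zone Q| = 28, |zone P∩zone Q| = 16.
|zone P △ zone Q| = |zone P| + |zone Q| − 2·|zone P∩zone Q| = 49 + 28 − 32 = 45.00.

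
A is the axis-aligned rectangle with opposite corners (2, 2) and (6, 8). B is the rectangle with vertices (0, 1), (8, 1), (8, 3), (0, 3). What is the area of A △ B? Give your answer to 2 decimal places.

32.00

|A∩B|: x∈[2,6], y∈[2,3] → 4·1 = 4.
|A △ B| = |A| + |B| − 2·|A∩B| = 24 + 16 − 8 = 32.00.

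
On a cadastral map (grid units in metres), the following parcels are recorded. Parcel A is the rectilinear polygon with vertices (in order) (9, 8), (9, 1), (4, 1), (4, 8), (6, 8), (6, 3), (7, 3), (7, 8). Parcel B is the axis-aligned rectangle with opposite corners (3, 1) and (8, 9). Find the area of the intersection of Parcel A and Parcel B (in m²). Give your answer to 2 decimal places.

The intersection is the polygon with vertices (4,1), (4,8), (6,8), (6,3), (7,3), (7,8), (8,8), (8,1).
By the shoelace formula its area is 23.00.

23.00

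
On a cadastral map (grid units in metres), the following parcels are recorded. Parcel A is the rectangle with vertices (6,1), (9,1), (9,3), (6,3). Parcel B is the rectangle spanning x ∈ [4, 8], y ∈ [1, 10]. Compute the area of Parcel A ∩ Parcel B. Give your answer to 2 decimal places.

4.00

|Parcel A∩Parcel B|: x∈[6,8], y∈[1,3] → 2·2 = 4.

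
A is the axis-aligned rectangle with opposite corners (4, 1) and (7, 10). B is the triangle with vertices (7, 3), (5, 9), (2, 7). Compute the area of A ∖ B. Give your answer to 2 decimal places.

|A| = 27, |A∩B| = 8.0667.
|A ∖ B| = |A| − |A∩B| = 27 − 8.0667 = 18.93.

18.93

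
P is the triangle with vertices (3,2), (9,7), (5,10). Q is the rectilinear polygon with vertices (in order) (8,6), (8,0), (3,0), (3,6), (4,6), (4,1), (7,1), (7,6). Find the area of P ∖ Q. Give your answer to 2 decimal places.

17.15

|P| = 19, |P∩Q| = 1.85.
|P ∖ Q| = |P| − |P∩Q| = 19 − 1.85 = 17.15.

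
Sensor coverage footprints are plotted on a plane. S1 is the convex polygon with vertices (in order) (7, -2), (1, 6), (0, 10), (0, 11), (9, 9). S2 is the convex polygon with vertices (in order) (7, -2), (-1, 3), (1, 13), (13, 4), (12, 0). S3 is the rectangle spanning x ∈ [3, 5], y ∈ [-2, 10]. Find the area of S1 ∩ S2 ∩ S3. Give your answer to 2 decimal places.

The intersection is the polygon with vertices (5,9.889), (5,0.667), (3,3.333), (3,10), (4.5,10).
By the shoelace formula its area is 15.97.

15.97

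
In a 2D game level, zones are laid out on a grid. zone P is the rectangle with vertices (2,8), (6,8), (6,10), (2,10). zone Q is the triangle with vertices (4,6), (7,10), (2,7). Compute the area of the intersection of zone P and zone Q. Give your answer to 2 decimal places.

1.47

The intersection is the polygon with vertices (6,8.667), (5.5,8), (3.667,8), (6,9.4).
By the shoelace formula its area is 1.47.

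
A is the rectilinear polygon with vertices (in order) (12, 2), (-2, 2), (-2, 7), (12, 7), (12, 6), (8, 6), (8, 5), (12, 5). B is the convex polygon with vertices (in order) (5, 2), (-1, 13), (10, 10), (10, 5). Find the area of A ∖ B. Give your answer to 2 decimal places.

|A| = 66, |A∩B| = 22.3182.
|A ∖ B| = |A| − |A∩B| = 66 − 22.3182 = 43.68.

43.68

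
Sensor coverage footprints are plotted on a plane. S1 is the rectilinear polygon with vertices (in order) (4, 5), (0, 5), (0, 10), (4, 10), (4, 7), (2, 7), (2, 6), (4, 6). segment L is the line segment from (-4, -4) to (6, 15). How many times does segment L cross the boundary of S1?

2

The segment meets the boundary at (3.368,10), (0.737,5).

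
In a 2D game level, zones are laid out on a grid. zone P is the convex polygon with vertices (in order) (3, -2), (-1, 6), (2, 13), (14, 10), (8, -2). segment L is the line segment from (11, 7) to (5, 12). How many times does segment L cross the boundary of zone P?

The segment lies entirely inside zone P and never meets its boundary.

0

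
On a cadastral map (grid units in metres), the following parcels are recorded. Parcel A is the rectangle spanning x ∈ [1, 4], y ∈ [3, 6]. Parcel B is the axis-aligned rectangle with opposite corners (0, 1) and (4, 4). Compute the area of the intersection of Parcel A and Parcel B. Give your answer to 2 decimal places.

3.00

|Parcel A∩Parcel B|: x∈[1,4], y∈[3,4] → 3·1 = 3.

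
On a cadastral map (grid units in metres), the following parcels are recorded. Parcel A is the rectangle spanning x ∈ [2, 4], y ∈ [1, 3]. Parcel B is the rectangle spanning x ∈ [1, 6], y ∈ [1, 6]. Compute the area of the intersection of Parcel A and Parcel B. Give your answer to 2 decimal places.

|Parcel A∩Parcel B|: x∈[2,4], y∈[1,3] → 2·2 = 4.

4.00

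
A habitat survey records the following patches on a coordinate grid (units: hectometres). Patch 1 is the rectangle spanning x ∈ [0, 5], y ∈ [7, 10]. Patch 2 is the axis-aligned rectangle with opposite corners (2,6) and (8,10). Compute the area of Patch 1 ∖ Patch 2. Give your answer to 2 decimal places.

|Patch 1∩Patch 2|: x∈[2,5], y∈[7,10] → 3·3 = 9.
|Patch 1| = 15.
|Patch 1 ∖ Patch 2| = |Patch 1| − |Patch 1∩Patch 2| = 15 − 9 = 6.00.

6.00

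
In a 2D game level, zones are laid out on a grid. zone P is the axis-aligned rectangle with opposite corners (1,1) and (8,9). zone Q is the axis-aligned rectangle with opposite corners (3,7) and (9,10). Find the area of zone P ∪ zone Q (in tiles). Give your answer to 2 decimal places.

64.00

By inclusion–exclusion:
Individual areas: |zone P| = 56, |zone Q| = 18.
|zone P∩zone Q|: x∈[3,8], y∈[7,9] → 5·2 = 10.
|zone P ∪ zone Q| = 74 − 10 = 64.00.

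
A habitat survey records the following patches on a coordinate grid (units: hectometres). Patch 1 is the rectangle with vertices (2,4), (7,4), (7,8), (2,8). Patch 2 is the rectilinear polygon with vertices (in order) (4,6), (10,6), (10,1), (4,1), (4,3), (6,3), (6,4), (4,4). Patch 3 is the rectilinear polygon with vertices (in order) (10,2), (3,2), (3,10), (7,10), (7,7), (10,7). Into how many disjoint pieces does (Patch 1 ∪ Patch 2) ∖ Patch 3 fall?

2

(Patch 1 ∪ Patch 2) ∖ Patch 3 splits into 2 disjoint pieces (area 4, area 6).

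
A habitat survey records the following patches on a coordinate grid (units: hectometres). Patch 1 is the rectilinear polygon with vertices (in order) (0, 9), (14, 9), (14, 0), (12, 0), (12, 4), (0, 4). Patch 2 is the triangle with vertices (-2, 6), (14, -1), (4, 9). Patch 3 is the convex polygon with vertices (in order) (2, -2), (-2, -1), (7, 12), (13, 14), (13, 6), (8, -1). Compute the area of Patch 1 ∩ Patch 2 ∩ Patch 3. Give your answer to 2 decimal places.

16.58

The intersection is the polygon with vertices (1.72,4.373), (4.545,8.454), (9,4), (2.571,4).
By the shoelace formula its area is 16.58.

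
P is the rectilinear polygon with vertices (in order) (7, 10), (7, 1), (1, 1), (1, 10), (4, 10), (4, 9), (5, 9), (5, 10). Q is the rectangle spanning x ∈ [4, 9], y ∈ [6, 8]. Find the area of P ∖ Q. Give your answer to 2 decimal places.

47.00

|P| = 53, |P∩Q| = 6.
|P ∖ Q| = |P| − |P∩Q| = 53 − 6 = 47.00.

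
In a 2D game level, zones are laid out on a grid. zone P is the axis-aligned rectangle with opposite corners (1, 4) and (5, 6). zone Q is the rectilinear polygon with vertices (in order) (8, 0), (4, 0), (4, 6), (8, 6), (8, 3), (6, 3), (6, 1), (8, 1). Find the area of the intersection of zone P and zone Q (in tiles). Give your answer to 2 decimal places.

2.00

The intersection is the polygon with vertices (5,4), (4,4), (4,6), (5,6).
By the shoelace formula its area is 2.00.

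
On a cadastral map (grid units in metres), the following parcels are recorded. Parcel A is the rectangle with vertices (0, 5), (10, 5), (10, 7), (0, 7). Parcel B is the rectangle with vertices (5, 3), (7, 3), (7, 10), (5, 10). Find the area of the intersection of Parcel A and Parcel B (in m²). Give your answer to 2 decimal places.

4.00

|Parcel A∩Parcel B|: x∈[5,7], y∈[5,7] → 2·2 = 4.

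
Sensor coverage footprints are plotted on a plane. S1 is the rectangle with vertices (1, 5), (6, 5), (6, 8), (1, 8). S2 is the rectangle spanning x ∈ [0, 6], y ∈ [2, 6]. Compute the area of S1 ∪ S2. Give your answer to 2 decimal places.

By inclusion–exclusion:
Individual areas: |S1| = 15, |S2| = 24.
|S1∩S2|: x∈[1,6], y∈[5,6] → 5·1 = 5.
|S1 ∪ S2| = 39 − 5 = 34.00.

34.00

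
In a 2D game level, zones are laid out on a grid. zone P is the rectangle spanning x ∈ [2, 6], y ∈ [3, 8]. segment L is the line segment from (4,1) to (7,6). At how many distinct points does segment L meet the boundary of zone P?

2

The segment meets the boundary at (6,4.333), (5.2,3).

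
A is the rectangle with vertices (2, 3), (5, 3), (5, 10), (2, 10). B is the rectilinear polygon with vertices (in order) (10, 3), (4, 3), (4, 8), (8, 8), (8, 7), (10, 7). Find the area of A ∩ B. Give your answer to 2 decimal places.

5.00

The intersection is the polygon with vertices (5,3), (4,3), (4,8), (5,8).
By the shoelace formula its area is 5.00.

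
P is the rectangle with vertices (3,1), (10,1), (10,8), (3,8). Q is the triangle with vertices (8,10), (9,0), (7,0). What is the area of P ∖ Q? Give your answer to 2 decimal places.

|P| = 49, |P∩Q| = 7.7.
|P ∖ Q| = |P| − |P∩Q| = 49 − 7.7 = 41.30.

41.30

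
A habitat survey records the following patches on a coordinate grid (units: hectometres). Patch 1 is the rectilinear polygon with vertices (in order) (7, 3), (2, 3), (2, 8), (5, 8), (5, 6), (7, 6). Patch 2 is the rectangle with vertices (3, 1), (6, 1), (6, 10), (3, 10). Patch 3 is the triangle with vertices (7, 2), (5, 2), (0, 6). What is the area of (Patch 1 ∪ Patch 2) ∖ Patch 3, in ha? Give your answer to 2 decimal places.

31.74

|Patch 1 ∪ Patch 2| = 35.
|(Patch 1 ∪ Patch 2) ∩ Patch 3| = 3.2571.
|(Patch 1 ∪ Patch 2) ∖ Patch 3| = 35 − 3.2571 = 31.74.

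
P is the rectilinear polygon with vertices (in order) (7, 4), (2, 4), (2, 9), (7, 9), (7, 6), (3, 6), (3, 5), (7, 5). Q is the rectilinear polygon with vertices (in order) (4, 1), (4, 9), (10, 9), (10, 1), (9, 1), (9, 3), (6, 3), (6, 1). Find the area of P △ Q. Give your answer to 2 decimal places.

39.00

|P| = 21, |Q| = 42, |P∩Q| = 12.
|P △ Q| = |P| + |Q| − 2·|P∩Q| = 21 + 42 − 24 = 39.00.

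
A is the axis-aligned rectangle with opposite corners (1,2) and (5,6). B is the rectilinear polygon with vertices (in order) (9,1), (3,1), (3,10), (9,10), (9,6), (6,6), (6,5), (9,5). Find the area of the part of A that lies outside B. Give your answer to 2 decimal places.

|A| = 16, |A∩B| = 8.
|A ∖ B| = |A| − |A∩B| = 16 − 8 = 8.00.

8.00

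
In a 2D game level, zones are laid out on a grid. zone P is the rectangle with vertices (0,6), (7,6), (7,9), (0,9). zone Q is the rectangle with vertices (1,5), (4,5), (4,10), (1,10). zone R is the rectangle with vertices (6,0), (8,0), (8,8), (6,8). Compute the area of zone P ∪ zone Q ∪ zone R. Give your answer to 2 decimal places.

41.00

By inclusion–exclusion:
Individual areas: |zone P| = 21, |zone Q| = 15, |zone R| = 16.
|zone P∩zone Q|: x∈[1,4], y∈[6,9] → 3·3 = 9.
|zone P∩zone R|: x∈[6,7], y∈[6,8] → 1·2 = 2.
|zone Q∩zone R| = 0 (no overlap).
|zone P∩zone Q∩zone R| = 0.
|zone P ∪ zone Q ∪ zone R| = 52 − 11 + 0 = 41.00.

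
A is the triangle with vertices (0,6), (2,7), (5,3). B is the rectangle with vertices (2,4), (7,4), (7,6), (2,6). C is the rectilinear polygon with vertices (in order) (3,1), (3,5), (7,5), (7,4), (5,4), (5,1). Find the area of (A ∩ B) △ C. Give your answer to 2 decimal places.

10.78

|A ∩ B| = 2.4667.
|(A ∩ B) ∩ C| = 0.8417.
|(A ∩ B) △ C| = 2.4667 + 10 − 1.6833 = 10.78.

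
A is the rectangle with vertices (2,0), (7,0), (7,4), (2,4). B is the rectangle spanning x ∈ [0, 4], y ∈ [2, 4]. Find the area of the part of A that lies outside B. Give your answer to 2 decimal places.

|A∩B|: x∈[2,4], y∈[2,4] → 2·2 = 4.
|A| = 20.
|A ∖ B| = |A| − |A∩B| = 20 − 4 = 16.00.

16.00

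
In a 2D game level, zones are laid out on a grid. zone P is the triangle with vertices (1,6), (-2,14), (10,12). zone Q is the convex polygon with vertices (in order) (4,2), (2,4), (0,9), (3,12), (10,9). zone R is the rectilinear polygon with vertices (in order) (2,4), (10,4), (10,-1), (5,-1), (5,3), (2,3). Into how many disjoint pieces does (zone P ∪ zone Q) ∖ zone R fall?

2

(zone P ∪ zone Q) ∖ zone R splits into 2 disjoint pieces (area 73.9665, area 0.9286).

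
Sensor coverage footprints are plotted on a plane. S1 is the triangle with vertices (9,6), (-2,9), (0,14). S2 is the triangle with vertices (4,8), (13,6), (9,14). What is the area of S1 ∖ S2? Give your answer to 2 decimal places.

27.45

|S1| = 30.5, |S1∩S2| = 3.0512.
|S1 ∖ S2| = |S1| − |S1∩S2| = 30.5 − 3.0512 = 27.45.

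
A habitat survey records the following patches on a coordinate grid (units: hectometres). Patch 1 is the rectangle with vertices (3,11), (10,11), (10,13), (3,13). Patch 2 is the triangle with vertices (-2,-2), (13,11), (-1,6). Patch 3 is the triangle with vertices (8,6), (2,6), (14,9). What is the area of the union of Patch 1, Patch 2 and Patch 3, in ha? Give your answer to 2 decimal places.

By inclusion–exclusion:
Individual areas: |Patch 1| = 14, |Patch 2| = 53.5, |Patch 3| = 9.
|Patch 1∩Patch 2| = 0.
|Patch 1∩Patch 3| = 0.
|Patch 2∩Patch 3| = 4.8067.
|Patch 1∩Patch 2∩Patch 3| = 0.
|Patch 1 ∪ Patch 2 ∪ Patch 3| = 76.5 − 4.8067 + 0 = 71.69.

71.69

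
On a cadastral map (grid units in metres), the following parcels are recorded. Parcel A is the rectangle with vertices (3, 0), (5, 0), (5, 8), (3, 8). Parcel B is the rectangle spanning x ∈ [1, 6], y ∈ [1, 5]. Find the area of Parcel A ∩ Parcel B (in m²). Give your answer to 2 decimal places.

8.00

|Parcel A∩Parcel B|: x∈[3,5], y∈[1,5] → 2·4 = 8.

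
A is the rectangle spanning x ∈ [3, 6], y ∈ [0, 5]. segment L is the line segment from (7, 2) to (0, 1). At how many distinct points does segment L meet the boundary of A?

The segment meets the boundary at (3,1.429), (6,1.857).

2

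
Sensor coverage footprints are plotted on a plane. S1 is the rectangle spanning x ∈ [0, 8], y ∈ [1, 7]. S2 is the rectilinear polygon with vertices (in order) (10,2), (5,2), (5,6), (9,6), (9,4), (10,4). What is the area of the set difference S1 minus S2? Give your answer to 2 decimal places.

|S1| = 48, |S1∩S2| = 12.
|S1 ∖ S2| = |S1| − |S1∩S2| = 48 − 12 = 36.00.

36.00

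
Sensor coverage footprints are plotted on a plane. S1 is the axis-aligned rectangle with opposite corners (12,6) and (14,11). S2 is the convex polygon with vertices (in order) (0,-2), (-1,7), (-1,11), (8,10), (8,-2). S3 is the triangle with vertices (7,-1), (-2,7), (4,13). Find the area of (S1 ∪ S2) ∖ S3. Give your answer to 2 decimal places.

|S1 ∪ S2| = 118.
|(S1 ∪ S2) ∩ S3| = 46.3512.
|(S1 ∪ S2) ∖ S3| = 118 − 46.3512 = 71.65.

71.65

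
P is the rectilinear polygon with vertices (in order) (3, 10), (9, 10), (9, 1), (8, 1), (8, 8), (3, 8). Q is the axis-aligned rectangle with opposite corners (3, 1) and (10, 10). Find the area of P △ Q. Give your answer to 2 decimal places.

44.00

|P| = 19, |Q| = 63, |P∩Q| = 19.
|P △ Q| = |P| + |Q| − 2·|P∩Q| = 19 + 63 − 38 = 44.00.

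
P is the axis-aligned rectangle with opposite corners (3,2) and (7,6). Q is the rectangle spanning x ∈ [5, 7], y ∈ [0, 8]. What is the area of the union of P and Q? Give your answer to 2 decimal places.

By inclusion–exclusion:
Individual areas: |P| = 16, |Q| = 16.
|P∩Q|: x∈[5,7], y∈[2,6] → 2·4 = 8.
|P ∪ Q| = 32 − 8 = 24.00.

24.00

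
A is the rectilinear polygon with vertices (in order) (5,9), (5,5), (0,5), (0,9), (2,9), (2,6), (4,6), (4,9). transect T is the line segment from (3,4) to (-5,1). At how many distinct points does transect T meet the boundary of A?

The segment lies entirely outside A and never meets its boundary.

0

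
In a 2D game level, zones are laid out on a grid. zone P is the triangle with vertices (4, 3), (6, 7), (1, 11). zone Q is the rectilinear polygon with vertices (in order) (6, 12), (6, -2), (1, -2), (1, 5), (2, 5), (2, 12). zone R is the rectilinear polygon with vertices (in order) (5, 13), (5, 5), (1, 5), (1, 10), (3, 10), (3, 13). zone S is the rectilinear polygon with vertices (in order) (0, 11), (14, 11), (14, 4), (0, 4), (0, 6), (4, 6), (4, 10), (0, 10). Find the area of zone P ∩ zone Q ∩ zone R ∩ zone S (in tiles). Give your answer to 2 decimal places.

4.14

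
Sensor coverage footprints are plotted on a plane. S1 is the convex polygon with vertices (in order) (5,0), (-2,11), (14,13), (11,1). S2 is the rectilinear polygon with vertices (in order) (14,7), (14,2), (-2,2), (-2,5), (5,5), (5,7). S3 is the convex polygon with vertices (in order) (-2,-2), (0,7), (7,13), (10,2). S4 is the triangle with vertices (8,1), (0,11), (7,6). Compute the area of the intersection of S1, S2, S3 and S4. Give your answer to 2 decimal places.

7.90

The intersection is the polygon with vertices (5,7), (5.6,7), (7,6), (7.8,2), (7.2,2), (4.8,5), (5,5).
By the shoelace formula its area is 7.90.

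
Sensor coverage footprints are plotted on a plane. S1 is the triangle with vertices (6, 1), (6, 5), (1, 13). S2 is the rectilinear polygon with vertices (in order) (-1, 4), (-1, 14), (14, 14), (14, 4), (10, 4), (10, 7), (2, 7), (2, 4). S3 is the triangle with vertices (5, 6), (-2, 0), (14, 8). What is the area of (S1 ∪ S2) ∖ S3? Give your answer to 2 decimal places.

|S1 ∪ S2| = 132.25.
|(S1 ∪ S2) ∩ S3| = 5.2372.
|(S1 ∪ S2) ∖ S3| = 132.25 − 5.2372 = 127.01.

127.01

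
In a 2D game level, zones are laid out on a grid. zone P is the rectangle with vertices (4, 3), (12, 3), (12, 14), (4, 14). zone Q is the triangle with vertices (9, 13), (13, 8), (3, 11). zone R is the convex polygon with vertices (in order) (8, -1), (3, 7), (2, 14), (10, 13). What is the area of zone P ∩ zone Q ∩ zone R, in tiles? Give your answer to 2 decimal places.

The intersection is the polygon with vertices (4,10.7), (4,11.333), (9,13), (9.848,11.939), (9.438,9.069).
By the shoelace formula its area is 13.35.

13.35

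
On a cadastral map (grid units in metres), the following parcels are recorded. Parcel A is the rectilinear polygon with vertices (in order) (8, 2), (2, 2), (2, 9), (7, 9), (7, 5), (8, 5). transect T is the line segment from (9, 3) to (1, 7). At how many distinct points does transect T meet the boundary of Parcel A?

2

The segment meets the boundary at (2,6.5), (8,3.5).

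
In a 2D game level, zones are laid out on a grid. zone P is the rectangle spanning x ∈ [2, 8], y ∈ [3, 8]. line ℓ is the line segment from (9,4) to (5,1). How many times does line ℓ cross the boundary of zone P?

2

The segment meets the boundary at (7.667,3), (8,3.25).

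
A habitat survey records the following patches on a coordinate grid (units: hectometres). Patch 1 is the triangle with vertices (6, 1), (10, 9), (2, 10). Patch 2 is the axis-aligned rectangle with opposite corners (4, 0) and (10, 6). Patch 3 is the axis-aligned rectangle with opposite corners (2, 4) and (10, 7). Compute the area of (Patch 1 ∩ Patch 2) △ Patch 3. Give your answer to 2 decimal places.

|Patch 1 ∩ Patch 2| = 11.75.
|(Patch 1 ∩ Patch 2) ∩ Patch 3| = 7.5.
|(Patch 1 ∩ Patch 2) △ Patch 3| = 11.75 + 24 − 15 = 20.75.

20.75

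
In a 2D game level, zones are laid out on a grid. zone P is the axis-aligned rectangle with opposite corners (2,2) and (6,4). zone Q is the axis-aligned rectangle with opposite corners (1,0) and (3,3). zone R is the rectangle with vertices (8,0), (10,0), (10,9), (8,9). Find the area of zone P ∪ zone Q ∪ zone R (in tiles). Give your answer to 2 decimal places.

By inclusion–exclusion:
Individual areas: |zone P| = 8, |zone Q| = 6, |zone R| = 18.
|zone P∩zone Q|: x∈[2,3], y∈[2,3] → 1·1 = 1.
|zone P∩zone R| = 0 (no overlap).
|zone Q∩zone R| = 0 (no overlap).
|zone P∩zone Q∩zone R| = 0.
|zone P ∪ zone Q ∪ zone R| = 32 − 1 + 0 = 31.00.

31.00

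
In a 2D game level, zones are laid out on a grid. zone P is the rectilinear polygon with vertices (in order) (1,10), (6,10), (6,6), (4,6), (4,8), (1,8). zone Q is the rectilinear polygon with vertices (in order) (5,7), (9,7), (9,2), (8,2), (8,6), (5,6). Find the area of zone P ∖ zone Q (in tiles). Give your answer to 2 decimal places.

13.00

|zone P| = 14, |zone P∩zone Q| = 1.
|zone P ∖ zone Q| = |zone P| − |zone P∩zone Q| = 14 − 1 = 13.00.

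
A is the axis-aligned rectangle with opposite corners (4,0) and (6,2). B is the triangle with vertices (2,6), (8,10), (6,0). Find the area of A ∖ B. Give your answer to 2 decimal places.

2.67

|A| = 4, |A∩B| = 1.3333.
|A ∖ B| = |A| − |A∩B| = 4 − 1.3333 = 2.67.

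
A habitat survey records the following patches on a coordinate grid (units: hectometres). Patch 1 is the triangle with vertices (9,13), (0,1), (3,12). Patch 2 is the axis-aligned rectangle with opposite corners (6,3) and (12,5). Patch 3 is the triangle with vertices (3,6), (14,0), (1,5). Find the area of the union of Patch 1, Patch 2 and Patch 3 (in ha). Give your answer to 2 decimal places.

51.44

By inclusion–exclusion:
Individual areas: |Patch 1| = 31.5, |Patch 2| = 12, |Patch 3| = 11.5.
|Patch 1∩Patch 2| = 0.
|Patch 1∩Patch 3| = 1.8593.
|Patch 2∩Patch 3| = 1.6969.
|Patch 1∩Patch 2∩Patch 3| = 0.
|Patch 1 ∪ Patch 2 ∪ Patch 3| = 55 − 3.5562 + 0 = 51.44.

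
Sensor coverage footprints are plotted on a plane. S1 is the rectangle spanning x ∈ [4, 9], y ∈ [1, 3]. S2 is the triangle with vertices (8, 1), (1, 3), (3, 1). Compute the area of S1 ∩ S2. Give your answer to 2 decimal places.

The intersection is the polygon with vertices (4,2.143), (8,1), (4,1).
By the shoelace formula its area is 2.29.

2.29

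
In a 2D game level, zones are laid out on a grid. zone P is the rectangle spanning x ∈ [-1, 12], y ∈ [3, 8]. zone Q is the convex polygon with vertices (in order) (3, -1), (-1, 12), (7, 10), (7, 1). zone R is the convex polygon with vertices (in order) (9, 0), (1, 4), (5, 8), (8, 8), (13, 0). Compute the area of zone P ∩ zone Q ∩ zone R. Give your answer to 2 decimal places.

The intersection is the polygon with vertices (7,3), (3,3), (1.546,3.727), (1.353,4.353), (5,8), (7,8).
By the shoelace formula its area is 20.86.

20.86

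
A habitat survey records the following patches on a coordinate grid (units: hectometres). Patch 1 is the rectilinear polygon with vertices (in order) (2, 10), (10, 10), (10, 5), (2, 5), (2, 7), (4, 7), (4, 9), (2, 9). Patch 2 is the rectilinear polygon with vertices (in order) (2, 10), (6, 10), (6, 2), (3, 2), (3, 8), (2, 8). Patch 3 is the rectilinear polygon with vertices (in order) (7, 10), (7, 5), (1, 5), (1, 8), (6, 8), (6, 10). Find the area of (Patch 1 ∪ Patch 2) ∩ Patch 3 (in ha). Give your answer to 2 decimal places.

|Patch 1 ∪ Patch 2| = 48.
|(Patch 1 ∪ Patch 2) ∩ Patch 3| = 16.00.

16.00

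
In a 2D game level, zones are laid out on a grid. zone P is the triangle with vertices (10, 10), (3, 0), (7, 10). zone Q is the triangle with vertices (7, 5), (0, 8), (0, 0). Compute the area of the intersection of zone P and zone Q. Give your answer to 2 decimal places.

2.51

The intersection is the polygon with vertices (6,4.286), (4.2,3), (5.293,5.732), (6.615,5.165).
By the shoelace formula its area is 2.51.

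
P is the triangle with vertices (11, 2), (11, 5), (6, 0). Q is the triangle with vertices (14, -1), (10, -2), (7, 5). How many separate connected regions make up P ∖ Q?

P ∖ Q splits into 2 disjoint pieces (area 3.0918, area 1.7707).

2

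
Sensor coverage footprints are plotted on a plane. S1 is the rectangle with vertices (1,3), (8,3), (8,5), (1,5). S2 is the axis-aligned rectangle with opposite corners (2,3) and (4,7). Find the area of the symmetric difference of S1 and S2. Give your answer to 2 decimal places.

14.00

|S1∩S2|: x∈[2,4], y∈[3,5] → 2·2 = 4.
|S1 △ S2| = |S1| + |S2| − 2·|S1∩S2| = 14 + 8 − 8 = 14.00.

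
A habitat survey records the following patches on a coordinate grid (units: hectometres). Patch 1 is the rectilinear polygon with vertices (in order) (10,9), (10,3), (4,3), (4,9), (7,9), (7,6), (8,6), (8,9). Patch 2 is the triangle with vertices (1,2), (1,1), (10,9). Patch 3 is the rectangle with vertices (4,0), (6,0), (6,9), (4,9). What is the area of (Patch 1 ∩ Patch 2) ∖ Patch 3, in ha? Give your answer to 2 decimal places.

0.61

|Patch 1 ∩ Patch 2| = 1.7222.
|(Patch 1 ∩ Patch 2) ∩ Patch 3| = 1.1111.
|(Patch 1 ∩ Patch 2) ∖ Patch 3| = 1.7222 − 1.1111 = 0.61.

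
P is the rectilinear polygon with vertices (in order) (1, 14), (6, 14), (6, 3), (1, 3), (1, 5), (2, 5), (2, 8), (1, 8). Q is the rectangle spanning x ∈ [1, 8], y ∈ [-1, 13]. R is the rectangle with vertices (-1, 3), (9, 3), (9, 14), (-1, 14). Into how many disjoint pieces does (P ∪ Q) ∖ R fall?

(P ∪ Q) ∖ R is a single connected region.

1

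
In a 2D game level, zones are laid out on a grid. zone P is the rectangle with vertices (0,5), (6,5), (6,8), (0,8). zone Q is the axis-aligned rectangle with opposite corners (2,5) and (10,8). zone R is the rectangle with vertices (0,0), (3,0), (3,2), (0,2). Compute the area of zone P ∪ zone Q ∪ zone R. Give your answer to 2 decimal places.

By inclusion–exclusion:
Individual areas: |zone P| = 18, |zone Q| = 24, |zone R| = 6.
|zone P∩zone Q|: x∈[2,6], y∈[5,8] → 4·3 = 12.
|zone P∩zone R| = 0 (no overlap).
|zone Q∩zone R| = 0 (no overlap).
|zone P∩zone Q∩zone R| = 0.
|zone P ∪ zone Q ∪ zone R| = 48 − 12 + 0 = 36.00.

36.00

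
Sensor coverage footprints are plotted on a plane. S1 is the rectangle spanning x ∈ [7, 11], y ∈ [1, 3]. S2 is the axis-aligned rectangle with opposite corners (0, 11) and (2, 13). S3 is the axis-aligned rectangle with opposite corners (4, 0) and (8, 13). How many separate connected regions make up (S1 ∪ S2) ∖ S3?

(S1 ∪ S2) ∖ S3 splits into 2 disjoint pieces (area 6, area 4).

2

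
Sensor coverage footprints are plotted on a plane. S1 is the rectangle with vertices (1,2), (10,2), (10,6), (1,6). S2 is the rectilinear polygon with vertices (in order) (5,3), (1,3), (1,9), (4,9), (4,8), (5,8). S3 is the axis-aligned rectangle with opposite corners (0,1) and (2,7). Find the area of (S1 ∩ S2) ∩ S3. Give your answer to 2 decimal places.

3.00

The region (S1 ∩ S2) ∩ S3 is the polygon with vertices (1,3), (1,6), (2,6), (2,3).
By the shoelace formula its area is 3.00.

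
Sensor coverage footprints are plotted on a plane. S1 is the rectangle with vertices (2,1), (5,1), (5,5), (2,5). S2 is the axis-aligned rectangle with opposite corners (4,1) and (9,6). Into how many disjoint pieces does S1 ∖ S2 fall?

1

S1 ∖ S2 is a single connected region.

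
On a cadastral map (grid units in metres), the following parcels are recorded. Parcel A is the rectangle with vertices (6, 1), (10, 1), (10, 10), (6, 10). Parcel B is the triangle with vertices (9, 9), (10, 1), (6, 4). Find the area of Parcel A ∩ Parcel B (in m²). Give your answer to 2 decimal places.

The intersection is the polygon with vertices (10,1), (6,4), (9,9).
By the shoelace formula its area is 14.50.

14.50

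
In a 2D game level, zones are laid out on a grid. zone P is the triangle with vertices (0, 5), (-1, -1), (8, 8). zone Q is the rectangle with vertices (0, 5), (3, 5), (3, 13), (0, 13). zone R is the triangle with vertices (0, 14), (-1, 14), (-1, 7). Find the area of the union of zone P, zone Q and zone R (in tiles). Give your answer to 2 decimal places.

By inclusion–exclusion:
Individual areas: |zone P| = 22.5, |zone Q| = 24, |zone R| = 3.5.
|zone P∩zone Q| = 1.6875.
|zone P∩zone R| = 0.
|zone Q∩zone R| = 0.
|zone P∩zone Q∩zone R| = 0.
|zone P ∪ zone Q ∪ zone R| = 50 − 1.6875 + 0 = 48.31.

48.31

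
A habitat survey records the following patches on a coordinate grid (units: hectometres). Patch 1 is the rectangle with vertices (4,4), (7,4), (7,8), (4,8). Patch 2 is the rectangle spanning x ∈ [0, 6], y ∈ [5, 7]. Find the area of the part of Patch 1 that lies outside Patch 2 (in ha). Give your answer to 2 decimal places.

|Patch 1∩Patch 2|: x∈[4,6], y∈[5,7] → 2·2 = 4.
|Patch 1| = 12.
|Patch 1 ∖ Patch 2| = |Patch 1| − |Patch 1∩Patch 2| = 12 − 4 = 8.00.

8.00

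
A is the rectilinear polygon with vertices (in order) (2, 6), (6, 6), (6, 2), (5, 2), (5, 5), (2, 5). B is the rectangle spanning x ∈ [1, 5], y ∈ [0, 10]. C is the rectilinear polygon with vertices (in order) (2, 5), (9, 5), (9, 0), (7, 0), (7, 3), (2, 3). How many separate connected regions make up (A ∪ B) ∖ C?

1

(A ∪ B) ∖ C is a single connected region.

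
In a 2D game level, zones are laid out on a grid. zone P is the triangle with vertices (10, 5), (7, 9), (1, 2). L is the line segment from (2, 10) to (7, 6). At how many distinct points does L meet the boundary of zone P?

1

The segment meets the boundary at (5.475,7.22).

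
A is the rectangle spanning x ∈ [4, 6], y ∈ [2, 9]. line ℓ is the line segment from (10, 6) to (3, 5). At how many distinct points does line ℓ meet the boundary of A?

2

The segment meets the boundary at (4,5.143), (6,5.429).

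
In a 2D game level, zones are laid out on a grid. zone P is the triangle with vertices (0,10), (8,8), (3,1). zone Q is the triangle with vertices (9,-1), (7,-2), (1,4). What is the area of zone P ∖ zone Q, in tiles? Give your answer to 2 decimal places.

|zone P| = 33, |zone P∩zone Q| = 0.9426.
|zone P ∖ zone Q| = |zone P| − |zone P∩zone Q| = 33 − 0.9426 = 32.06.

32.06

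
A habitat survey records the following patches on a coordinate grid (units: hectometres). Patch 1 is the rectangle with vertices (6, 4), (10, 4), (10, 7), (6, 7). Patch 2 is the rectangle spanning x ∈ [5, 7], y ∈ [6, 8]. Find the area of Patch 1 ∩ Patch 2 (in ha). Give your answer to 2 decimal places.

1.00

|Patch 1∩Patch 2|: x∈[6,7], y∈[6,7] → 1·1 = 1.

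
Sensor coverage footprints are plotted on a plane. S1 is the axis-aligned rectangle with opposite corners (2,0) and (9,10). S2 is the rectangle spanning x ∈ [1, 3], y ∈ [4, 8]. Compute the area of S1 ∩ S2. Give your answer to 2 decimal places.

4.00

|S1∩S2|: x∈[2,3], y∈[4,8] → 1·4 = 4.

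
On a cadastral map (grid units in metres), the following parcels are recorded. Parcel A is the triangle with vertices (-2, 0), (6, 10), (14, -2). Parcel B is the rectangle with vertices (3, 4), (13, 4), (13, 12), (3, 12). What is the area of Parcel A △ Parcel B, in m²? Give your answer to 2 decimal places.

|Parcel A| = 88, |Parcel B| = 80, |Parcel A∩Parcel B| = 24.375.
|Parcel A △ Parcel B| = |Parcel A| + |Parcel B| − 2·|Parcel A∩Parcel B| = 88 + 80 − 48.75 = 119.25.

119.25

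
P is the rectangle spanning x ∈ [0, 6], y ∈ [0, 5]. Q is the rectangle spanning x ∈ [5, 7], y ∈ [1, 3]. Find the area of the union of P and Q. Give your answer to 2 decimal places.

By inclusion–exclusion:
Individual areas: |P| = 30, |Q| = 4.
|P∩Q|: x∈[5,6], y∈[1,3] → 1·2 = 2.
|P ∪ Q| = 34 − 2 = 32.00.

32.00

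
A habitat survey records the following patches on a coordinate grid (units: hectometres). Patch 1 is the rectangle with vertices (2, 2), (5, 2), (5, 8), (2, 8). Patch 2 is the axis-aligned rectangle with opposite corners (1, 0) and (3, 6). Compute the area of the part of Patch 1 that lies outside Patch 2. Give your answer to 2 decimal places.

|Patch 1∩Patch 2|: x∈[2,3], y∈[2,6] → 1·4 = 4.
|Patch 1| = 18.
|Patch 1 ∖ Patch 2| = |Patch 1| − |Patch 1∩Patch 2| = 18 − 4 = 14.00.

14.00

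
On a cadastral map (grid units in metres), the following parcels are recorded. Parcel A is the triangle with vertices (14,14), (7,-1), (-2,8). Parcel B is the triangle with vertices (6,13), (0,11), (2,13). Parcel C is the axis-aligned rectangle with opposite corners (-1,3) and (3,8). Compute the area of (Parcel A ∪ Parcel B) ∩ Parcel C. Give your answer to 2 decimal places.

The region (Parcel A ∪ Parcel B) ∩ Parcel C is the polygon with vertices (-1,7), (-1,8), (3,8), (3,3).
By the shoelace formula its area is 12.00.

12.00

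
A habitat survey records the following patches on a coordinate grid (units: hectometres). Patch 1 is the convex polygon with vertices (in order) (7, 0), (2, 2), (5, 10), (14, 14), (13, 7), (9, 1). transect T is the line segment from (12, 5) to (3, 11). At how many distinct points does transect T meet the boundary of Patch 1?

The segment meets the boundary at (4.9,9.733), (11.769,5.154).

2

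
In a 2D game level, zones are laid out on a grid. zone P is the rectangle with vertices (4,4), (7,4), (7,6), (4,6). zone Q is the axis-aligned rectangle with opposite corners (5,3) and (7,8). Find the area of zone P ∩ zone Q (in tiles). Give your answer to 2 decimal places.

4.00

|zone P∩zone Q|: x∈[5,7], y∈[4,6] → 2·2 = 4.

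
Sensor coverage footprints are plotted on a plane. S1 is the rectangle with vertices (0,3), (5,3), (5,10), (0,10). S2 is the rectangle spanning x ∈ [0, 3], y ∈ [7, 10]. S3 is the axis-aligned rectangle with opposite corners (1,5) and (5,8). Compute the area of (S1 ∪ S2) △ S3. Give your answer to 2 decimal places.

|S1 ∪ S2| = 35.
|(S1 ∪ S2) ∩ S3| = 12.
|(S1 ∪ S2) △ S3| = 35 + 12 − 24 = 23.00.

23.00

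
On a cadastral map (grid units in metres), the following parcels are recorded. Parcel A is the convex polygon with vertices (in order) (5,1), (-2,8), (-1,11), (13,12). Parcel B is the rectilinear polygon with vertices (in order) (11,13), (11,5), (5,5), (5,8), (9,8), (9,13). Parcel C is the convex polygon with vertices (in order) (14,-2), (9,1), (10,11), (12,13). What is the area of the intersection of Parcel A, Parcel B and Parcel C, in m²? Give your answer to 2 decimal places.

3.49

The intersection is the polygon with vertices (11,9.25), (9.638,7.377), (10,11), (10.846,11.846), (11,11.857).
By the shoelace formula its area is 3.49.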